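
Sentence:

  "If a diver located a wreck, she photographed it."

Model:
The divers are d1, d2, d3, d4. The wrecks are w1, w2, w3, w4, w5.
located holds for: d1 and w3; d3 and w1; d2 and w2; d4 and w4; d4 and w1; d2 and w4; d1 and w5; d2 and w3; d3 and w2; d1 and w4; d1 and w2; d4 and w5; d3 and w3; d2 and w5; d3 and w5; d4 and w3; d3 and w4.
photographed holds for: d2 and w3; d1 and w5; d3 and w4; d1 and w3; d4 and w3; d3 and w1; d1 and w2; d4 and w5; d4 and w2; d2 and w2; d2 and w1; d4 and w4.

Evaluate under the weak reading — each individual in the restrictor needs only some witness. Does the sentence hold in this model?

True

"it" takes "a wreck" as antecedent — a donkey pronoun bound across the clause boundary.
Weak reading: every diver d with some located-wreck has at least one located-wreck w such that photographed(d,w).
Per diver: d1:✓  d2:✓  d3:✓  d4:✓
Every diver in the restrictor has a witness.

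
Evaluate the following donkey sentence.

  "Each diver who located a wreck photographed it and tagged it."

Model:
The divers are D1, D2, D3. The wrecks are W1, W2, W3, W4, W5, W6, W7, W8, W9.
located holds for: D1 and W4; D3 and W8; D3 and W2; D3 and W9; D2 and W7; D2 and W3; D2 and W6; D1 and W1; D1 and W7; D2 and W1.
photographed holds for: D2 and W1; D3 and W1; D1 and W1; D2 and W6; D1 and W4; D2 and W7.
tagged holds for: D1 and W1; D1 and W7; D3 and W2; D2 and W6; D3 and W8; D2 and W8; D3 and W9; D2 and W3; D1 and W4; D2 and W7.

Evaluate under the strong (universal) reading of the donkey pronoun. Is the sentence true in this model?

False

"it" takes "a wreck" as antecedent — a donkey pronoun bound across the clause boundary.
Strong reading: for every (d,w) with located(d,w), photographed(d,w) ∧ tagged(d,w).
Restrictor pairs: (D1,W1) ✓  (D1,W4) ✓  (D1,W7) ✗  (D2,W1) ✗  (D2,W3) ✗  (D2,W6) ✓  (D2,W7) ✓  (D3,W2) ✗  (D3,W8) ✗  (D3,W9) ✗
Counterexample: (D1,W7) is in located but fails the scope.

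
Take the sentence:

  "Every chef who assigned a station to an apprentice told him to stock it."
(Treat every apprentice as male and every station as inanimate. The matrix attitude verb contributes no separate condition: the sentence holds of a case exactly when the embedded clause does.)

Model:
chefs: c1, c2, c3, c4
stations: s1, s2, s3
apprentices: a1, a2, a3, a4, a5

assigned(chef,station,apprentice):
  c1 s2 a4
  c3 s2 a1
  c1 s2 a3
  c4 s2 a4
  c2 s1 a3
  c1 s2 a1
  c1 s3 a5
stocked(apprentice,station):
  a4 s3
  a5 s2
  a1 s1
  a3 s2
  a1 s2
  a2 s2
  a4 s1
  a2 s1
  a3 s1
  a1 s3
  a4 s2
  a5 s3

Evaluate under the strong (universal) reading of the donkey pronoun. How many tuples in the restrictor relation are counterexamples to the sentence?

"him" takes "an apprentice" as antecedent and "it" takes "a station"; both are donkey pronouns co-varying with the restrictor.
Strong reading: for every (c,s,a) with assigned(c,s,a), stocked(a,s).
Restrictor triples: (c1,s2,a1)→stocked(a1,s2) ✓  (c1,s2,a3)→stocked(a3,s2) ✓  (c1,s2,a4)→stocked(a4,s2) ✓  (c1,s3,a5)→stocked(a5,s3) ✓  (c2,s1,a3)→stocked(a3,s1) ✓  (c3,s2,a1)→stocked(a1,s2) ✓  (c4,s2,a4)→stocked(a4,s2) ✓
Counterexamples (restrictor triples failing the scope): 0.

0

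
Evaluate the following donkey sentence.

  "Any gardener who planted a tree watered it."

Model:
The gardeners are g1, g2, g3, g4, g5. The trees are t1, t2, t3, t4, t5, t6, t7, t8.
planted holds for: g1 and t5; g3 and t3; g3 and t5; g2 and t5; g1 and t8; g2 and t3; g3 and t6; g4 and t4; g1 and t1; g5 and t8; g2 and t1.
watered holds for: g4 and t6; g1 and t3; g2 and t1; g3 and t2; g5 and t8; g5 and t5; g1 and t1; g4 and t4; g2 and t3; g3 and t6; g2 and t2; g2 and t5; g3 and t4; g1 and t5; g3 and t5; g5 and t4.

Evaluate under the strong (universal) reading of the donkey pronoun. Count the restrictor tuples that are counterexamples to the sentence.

"it" takes "a tree" as antecedent — a donkey pronoun bound across the clause boundary.
Strong reading: for every (g,t) with planted(g,t), watered(g,t).
Restrictor pairs: (g1,t1) ✓  (g1,t5) ✓  (g1,t8) ✗  (g2,t1) ✓  (g2,t3) ✓  (g2,t5) ✓  (g3,t3) ✗  (g3,t5) ✓  (g3,t6) ✓  (g4,t4) ✓  (g5,t8) ✓
Counterexamples (restrictor pairs failing the scope): 2.

2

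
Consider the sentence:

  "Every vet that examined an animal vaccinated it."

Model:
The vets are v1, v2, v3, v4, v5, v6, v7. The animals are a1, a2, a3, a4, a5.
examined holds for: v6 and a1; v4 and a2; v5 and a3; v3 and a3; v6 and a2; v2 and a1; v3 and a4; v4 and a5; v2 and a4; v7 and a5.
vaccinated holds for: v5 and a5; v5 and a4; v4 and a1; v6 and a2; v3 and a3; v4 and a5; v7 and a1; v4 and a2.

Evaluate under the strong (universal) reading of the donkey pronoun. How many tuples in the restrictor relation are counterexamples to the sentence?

"it" takes "an animal" as antecedent — a donkey pronoun bound across the clause boundary.
Strong reading: for every (v,a) with examined(v,a), vaccinated(v,a).
Restrictor pairs: (v2,a1) ✗  (v2,a4) ✗  (v3,a3) ✓  (v3,a4) ✗  (v4,a2) ✓  (v4,a5) ✓  (v5,a3) ✗  (v6,a1) ✗  (v6,a2) ✓  (v7,a5) ✗
Counterexamples (restrictor pairs failing the scope): 6.

6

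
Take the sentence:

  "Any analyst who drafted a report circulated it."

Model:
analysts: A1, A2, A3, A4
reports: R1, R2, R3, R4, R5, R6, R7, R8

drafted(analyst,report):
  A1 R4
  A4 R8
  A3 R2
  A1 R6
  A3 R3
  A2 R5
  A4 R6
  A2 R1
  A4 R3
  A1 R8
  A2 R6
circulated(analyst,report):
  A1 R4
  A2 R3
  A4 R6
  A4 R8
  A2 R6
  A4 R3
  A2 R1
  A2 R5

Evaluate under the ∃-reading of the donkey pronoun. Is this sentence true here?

False

"it" takes "a report" as antecedent — a donkey pronoun bound across the clause boundary.
Weak reading: every analyst a with some drafted-report has at least one drafted-report r such that circulated(a,r).
Per analyst: A1:✓  A2:✓  A3:✗  A4:✓
A3 has no witness among its drafted-reports.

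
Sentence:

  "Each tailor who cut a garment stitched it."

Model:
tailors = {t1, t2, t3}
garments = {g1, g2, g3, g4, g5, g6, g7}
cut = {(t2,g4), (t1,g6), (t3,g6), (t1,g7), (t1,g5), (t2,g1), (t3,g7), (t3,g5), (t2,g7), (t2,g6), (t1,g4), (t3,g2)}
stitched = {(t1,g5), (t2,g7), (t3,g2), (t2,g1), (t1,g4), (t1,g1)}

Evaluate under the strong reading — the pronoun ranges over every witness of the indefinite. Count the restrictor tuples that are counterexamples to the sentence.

7

"it" takes "a garment" as antecedent — a donkey pronoun bound across the clause boundary.
Strong reading: for every (t,g) with cut(t,g), stitched(t,g).
Restrictor pairs: (t1,g4) ✓  (t1,g5) ✓  (t1,g6) ✗  (t1,g7) ✗  (t2,g1) ✓  (t2,g4) ✗  (t2,g6) ✗  (t2,g7) ✓  (t3,g2) ✓  (t3,g5) ✗  (t3,g6) ✗  (t3,g7) ✗
Counterexamples (restrictor pairs failing the scope): 7.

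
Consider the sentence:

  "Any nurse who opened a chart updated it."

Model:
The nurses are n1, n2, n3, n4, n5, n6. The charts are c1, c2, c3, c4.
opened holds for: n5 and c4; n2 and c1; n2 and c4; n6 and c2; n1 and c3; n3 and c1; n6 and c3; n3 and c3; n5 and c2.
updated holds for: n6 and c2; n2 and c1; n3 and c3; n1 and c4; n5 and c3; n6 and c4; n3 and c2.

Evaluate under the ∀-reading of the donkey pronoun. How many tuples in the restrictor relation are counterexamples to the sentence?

6

"it" takes "a chart" as antecedent — a donkey pronoun bound across the clause boundary.
Strong reading: for every (n,c) with opened(n,c), updated(n,c).
Restrictor pairs: (n1,c3) ✗  (n2,c1) ✓  (n2,c4) ✗  (n3,c1) ✗  (n3,c3) ✓  (n5,c2) ✗  (n5,c4) ✗  (n6,c2) ✓  (n6,c3) ✗
Counterexamples (restrictor pairs failing the scope): 6.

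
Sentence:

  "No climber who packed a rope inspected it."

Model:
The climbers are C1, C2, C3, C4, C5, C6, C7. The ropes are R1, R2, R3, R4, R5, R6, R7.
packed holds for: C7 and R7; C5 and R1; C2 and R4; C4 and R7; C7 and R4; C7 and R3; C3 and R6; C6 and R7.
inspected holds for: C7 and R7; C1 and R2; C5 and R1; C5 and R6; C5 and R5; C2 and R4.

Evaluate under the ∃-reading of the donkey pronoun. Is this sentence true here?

False

"it" takes "a rope" as antecedent — a donkey pronoun bound across the clause boundary.
Truth condition: for no (c,r) with packed(c,r) does inspected(c,r) hold.
Restrictor pairs — does the scope hold? (C2,R4):holds  (C3,R6):fails  (C4,R7):fails  (C5,R1):holds  (C6,R7):fails  (C7,R3):fails  (C7,R4):fails  (C7,R7):holds
Scope holds for 3 pair(s), so the sentence is false.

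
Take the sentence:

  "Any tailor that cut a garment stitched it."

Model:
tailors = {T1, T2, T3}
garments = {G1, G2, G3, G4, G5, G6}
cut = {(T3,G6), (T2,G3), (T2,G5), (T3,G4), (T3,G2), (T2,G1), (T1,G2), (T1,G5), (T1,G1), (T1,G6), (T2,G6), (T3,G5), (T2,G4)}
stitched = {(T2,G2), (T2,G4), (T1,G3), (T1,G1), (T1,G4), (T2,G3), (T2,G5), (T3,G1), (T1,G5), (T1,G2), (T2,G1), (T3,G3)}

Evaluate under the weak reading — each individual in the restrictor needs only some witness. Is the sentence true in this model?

"it" takes "a garment" as antecedent — a donkey pronoun bound across the clause boundary.
Weak reading: every tailor t with some cut-garment has at least one cut-garment g such that stitched(t,g).
Per tailor: T1:✓  T2:✓  T3:✗
T3 has no witness among its cut-garments.

False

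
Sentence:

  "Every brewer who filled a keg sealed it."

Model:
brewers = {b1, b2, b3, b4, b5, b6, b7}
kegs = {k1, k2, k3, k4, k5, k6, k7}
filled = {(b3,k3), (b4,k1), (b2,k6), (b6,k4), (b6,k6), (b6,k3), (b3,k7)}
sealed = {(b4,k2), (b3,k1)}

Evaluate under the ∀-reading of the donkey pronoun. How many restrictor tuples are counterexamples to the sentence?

"it" takes "a keg" as antecedent — a donkey pronoun bound across the clause boundary.
Strong reading: for every (b,k) with filled(b,k), sealed(b,k).
Restrictor pairs: (b2,k6) ✗  (b3,k3) ✗  (b3,k7) ✗  (b4,k1) ✗  (b6,k3) ✗  (b6,k4) ✗  (b6,k6) ✗
Counterexamples (restrictor pairs failing the scope): 7.

7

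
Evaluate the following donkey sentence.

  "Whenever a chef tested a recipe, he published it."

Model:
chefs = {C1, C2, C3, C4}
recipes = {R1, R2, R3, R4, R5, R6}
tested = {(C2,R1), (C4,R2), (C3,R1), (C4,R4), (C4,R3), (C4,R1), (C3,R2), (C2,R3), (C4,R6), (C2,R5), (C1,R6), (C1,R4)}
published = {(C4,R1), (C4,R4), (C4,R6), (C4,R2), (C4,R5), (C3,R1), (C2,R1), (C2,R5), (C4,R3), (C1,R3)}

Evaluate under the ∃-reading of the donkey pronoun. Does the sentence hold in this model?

False

"it" takes "a recipe" as antecedent — a donkey pronoun bound across the clause boundary.
Weak reading: every chef c with some tested-recipe has at least one tested-recipe r such that published(c,r).
Per chef: C1:✗  C2:✓  C3:✓  C4:✓
C1 has no witness among its tested-recipes.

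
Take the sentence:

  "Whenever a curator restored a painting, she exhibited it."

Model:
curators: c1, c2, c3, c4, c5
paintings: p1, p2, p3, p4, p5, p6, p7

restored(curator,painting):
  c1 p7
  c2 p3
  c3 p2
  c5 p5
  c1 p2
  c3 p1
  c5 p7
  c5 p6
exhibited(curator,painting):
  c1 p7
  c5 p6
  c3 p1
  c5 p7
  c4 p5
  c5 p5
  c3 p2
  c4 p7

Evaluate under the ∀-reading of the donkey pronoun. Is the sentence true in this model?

"it" takes "a painting" as antecedent — a donkey pronoun bound across the clause boundary.
Strong reading: for every (c,p) with restored(c,p), exhibited(c,p).
Restrictor pairs: (c1,p2) ✗  (c1,p7) ✓  (c2,p3) ✗  (c3,p1) ✓  (c3,p2) ✓  (c5,p5) ✓  (c5,p6) ✓  (c5,p7) ✓
Counterexample: (c1,p2) is in restored but fails the scope.

False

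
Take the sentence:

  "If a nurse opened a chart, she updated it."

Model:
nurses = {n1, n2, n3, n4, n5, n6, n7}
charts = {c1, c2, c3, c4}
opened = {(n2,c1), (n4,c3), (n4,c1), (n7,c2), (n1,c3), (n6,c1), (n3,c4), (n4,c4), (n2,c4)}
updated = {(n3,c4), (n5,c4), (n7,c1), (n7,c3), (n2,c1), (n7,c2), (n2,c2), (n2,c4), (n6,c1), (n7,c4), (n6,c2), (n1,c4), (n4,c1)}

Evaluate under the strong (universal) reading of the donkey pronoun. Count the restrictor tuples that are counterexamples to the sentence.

3

"it" takes "a chart" as antecedent — a donkey pronoun bound across the clause boundary.
Strong reading: for every (n,c) with opened(n,c), updated(n,c).
Restrictor pairs: (n1,c3) ✗  (n2,c1) ✓  (n2,c4) ✓  (n3,c4) ✓  (n4,c1) ✓  (n4,c3) ✗  (n4,c4) ✗  (n6,c1) ✓  (n7,c2) ✓
Counterexamples (restrictor pairs failing the scope): 3.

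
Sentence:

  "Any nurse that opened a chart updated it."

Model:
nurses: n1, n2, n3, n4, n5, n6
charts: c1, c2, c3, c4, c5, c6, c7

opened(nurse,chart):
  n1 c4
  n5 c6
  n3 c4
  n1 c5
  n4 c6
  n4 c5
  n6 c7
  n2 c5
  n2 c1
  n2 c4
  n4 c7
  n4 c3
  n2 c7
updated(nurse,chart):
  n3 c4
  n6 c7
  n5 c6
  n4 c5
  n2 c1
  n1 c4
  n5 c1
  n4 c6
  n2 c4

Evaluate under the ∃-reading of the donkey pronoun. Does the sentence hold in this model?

"it" takes "a chart" as antecedent — a donkey pronoun bound across the clause boundary.
Weak reading: every nurse n with some opened-chart has at least one opened-chart c such that updated(n,c).
Per nurse: n1:✓  n2:✓  n3:✓  n4:✓  n5:✓  n6:✓
Every nurse in the restrictor has a witness.

True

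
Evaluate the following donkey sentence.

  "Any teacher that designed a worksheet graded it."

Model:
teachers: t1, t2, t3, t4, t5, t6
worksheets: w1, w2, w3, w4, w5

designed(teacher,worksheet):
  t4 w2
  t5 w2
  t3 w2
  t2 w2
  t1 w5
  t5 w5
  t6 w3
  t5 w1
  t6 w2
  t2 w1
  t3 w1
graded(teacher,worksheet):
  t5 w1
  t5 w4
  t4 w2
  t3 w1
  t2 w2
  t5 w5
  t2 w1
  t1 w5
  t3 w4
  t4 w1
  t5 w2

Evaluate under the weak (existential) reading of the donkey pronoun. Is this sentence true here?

False

"it" takes "a worksheet" as antecedent — a donkey pronoun bound across the clause boundary.
Weak reading: every teacher t with some designed-worksheet has at least one designed-worksheet w such that graded(t,w).
Per teacher: t1:✓  t2:✓  t3:✓  t4:✓  t5:✓  t6:✗
t6 has no witness among its designed-worksheets.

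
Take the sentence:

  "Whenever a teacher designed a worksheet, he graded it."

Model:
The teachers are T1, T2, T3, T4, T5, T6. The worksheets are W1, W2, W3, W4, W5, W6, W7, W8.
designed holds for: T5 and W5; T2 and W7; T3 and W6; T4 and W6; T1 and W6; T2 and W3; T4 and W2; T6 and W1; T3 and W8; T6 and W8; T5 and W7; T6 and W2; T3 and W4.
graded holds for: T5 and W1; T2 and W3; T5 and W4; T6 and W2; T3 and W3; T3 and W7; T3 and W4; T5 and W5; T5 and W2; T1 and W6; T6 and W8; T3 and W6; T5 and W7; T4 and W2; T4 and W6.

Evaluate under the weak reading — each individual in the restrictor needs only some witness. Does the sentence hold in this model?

True

"it" takes "a worksheet" as antecedent — a donkey pronoun bound across the clause boundary.
Weak reading: every teacher t with some designed-worksheet has at least one designed-worksheet w such that graded(t,w).
Per teacher: T1:✓  T2:✓  T3:✓  T4:✓  T5:✓  T6:✓
Every teacher in the restrictor has a witness.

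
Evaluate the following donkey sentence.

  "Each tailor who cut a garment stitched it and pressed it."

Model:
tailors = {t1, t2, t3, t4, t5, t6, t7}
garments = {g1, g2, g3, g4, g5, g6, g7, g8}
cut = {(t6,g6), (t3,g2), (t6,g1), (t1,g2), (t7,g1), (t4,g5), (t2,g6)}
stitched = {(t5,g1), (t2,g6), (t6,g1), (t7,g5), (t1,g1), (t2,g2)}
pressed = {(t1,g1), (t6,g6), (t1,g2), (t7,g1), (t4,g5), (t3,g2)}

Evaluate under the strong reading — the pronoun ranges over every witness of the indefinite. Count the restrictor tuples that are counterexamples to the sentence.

7

"it" takes "a garment" as antecedent — a donkey pronoun bound across the clause boundary.
Strong reading: for every (t,g) with cut(t,g), stitched(t,g) ∧ pressed(t,g).
Restrictor pairs: (t1,g2) ✗  (t2,g6) ✗  (t3,g2) ✗  (t4,g5) ✗  (t6,g1) ✗  (t6,g6) ✗  (t7,g1) ✗
Counterexamples (restrictor pairs failing the scope): 7.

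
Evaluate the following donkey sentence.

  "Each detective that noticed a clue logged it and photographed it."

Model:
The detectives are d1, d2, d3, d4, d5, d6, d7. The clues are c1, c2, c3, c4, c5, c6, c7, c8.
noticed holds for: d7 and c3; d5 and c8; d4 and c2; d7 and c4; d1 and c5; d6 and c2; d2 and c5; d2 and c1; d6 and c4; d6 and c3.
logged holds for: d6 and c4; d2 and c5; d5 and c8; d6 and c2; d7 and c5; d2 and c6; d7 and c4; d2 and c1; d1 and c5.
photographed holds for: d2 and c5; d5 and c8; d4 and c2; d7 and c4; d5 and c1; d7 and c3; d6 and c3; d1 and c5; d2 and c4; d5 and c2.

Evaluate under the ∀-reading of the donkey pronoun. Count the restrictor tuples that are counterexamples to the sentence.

"it" takes "a clue" as antecedent — a donkey pronoun bound across the clause boundary.
Strong reading: for every (d,c) with noticed(d,c), logged(d,c) ∧ photographed(d,c).
Restrictor pairs: (d1,c5) ✓  (d2,c1) ✗  (d2,c5) ✓  (d4,c2) ✗  (d5,c8) ✓  (d6,c2) ✗  (d6,c3) ✗  (d6,c4) ✗  (d7,c3) ✗  (d7,c4) ✓
Counterexamples (restrictor pairs failing the scope): 6.

6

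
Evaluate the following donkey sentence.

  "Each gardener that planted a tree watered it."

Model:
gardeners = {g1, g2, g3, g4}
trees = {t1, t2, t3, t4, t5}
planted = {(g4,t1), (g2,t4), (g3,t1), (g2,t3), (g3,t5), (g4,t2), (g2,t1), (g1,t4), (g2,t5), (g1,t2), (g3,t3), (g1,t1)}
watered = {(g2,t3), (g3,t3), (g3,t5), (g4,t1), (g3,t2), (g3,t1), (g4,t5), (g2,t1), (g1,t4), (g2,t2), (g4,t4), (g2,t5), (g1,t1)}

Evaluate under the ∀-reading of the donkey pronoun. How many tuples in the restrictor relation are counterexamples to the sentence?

"it" takes "a tree" as antecedent — a donkey pronoun bound across the clause boundary.
Strong reading: for every (g,t) with planted(g,t), watered(g,t).
Restrictor pairs: (g1,t1) ✓  (g1,t2) ✗  (g1,t4) ✓  (g2,t1) ✓  (g2,t3) ✓  (g2,t4) ✗  (g2,t5) ✓  (g3,t1) ✓  (g3,t3) ✓  (g3,t5) ✓  (g4,t1) ✓  (g4,t2) ✗
Counterexamples (restrictor pairs failing the scope): 3.

3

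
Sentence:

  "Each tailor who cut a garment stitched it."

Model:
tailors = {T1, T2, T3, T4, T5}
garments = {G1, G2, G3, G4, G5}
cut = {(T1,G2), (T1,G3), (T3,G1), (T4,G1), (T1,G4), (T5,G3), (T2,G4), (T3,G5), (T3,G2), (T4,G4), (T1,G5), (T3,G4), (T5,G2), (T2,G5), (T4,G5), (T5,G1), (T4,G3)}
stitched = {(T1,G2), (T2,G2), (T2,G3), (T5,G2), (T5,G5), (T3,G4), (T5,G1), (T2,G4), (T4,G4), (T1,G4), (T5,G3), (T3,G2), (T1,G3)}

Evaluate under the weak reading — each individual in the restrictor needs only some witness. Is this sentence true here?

"it" takes "a garment" as antecedent — a donkey pronoun bound across the clause boundary.
Weak reading: every tailor t with some cut-garment has at least one cut-garment g such that stitched(t,g).
Per tailor: T1:✓  T2:✓  T3:✓  T4:✓  T5:✓
Every tailor in the restrictor has a witness.

True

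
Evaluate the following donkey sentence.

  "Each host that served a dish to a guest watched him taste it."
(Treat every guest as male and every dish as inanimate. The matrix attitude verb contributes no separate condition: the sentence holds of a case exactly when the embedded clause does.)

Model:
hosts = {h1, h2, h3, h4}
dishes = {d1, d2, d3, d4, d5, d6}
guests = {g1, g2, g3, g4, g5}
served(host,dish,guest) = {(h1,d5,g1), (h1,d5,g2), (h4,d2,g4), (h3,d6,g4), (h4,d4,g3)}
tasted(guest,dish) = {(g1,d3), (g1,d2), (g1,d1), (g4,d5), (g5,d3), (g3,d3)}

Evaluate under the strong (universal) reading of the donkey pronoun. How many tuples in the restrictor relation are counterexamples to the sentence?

5

"him" takes "a guest" as antecedent and "it" takes "a dish"; both are donkey pronouns co-varying with the restrictor.
Strong reading: for every (h,d,g) with served(h,d,g), tasted(g,d).
Restrictor triples: (h1,d5,g1)→tasted(g1,d5) ✗  (h1,d5,g2)→tasted(g2,d5) ✗  (h3,d6,g4)→tasted(g4,d6) ✗  (h4,d2,g4)→tasted(g4,d2) ✗  (h4,d4,g3)→tasted(g3,d4) ✗
Counterexamples (restrictor triples failing the scope): 5.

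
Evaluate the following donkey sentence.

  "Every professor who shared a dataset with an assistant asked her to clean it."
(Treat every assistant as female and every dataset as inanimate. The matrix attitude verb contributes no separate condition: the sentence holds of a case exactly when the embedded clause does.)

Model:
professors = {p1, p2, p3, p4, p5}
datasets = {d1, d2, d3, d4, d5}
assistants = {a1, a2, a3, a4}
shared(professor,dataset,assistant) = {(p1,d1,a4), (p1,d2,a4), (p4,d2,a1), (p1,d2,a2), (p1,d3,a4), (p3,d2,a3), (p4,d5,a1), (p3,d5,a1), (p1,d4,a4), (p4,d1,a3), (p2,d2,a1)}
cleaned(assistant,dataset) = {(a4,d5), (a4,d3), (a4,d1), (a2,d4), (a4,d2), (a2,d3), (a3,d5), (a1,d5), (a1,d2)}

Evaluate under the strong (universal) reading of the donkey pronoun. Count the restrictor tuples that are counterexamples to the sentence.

"her" takes "an assistant" as antecedent and "it" takes "a dataset"; both are donkey pronouns co-varying with the restrictor.
Strong reading: for every (p,d,a) with shared(p,d,a), cleaned(a,d).
Restrictor triples: (p1,d1,a4)→cleaned(a4,d1) ✓  (p1,d2,a2)→cleaned(a2,d2) ✗  (p1,d2,a4)→cleaned(a4,d2) ✓  (p1,d3,a4)→cleaned(a4,d3) ✓  (p1,d4,a4)→cleaned(a4,d4) ✗  (p2,d2,a1)→cleaned(a1,d2) ✓  (p3,d2,a3)→cleaned(a3,d2) ✗  (p3,d5,a1)→cleaned(a1,d5) ✓  (p4,d1,a3)→cleaned(a3,d1) ✗  (p4,d2,a1)→cleaned(a1,d2) ✓  (p4,d5,a1)→cleaned(a1,d5) ✓
Counterexamples (restrictor triples failing the scope): 4.

4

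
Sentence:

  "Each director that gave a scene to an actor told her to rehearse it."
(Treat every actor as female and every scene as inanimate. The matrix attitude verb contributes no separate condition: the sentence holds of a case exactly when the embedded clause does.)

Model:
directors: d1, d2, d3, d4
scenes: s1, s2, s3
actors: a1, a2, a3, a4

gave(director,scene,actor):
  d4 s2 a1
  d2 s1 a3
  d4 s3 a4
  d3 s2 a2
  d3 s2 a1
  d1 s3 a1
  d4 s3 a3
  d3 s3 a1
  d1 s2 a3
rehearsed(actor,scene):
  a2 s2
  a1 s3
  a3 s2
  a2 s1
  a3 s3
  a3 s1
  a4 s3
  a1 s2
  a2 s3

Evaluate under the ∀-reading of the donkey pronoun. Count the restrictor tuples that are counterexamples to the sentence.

"her" takes "an actor" as antecedent and "it" takes "a scene"; both are donkey pronouns co-varying with the restrictor.
Strong reading: for every (d,s,a) with gave(d,s,a), rehearsed(a,s).
Restrictor triples: (d1,s2,a3)→rehearsed(a3,s2) ✓  (d1,s3,a1)→rehearsed(a1,s3) ✓  (d2,s1,a3)→rehearsed(a3,s1) ✓  (d3,s2,a1)→rehearsed(a1,s2) ✓  (d3,s2,a2)→rehearsed(a2,s2) ✓  (d3,s3,a1)→rehearsed(a1,s3) ✓  (d4,s2,a1)→rehearsed(a1,s2) ✓  (d4,s3,a3)→rehearsed(a3,s3) ✓  (d4,s3,a4)→rehearsed(a4,s3) ✓
Counterexamples (restrictor triples failing the scope): 0.

0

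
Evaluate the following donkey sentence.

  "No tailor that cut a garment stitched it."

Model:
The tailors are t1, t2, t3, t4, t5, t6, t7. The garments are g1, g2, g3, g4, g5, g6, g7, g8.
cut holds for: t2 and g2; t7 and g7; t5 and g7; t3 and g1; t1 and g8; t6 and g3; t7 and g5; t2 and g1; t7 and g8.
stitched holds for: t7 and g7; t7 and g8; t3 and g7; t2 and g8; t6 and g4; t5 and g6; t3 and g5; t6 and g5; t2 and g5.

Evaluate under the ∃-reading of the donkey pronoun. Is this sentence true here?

"it" takes "a garment" as antecedent — a donkey pronoun bound across the clause boundary.
Truth condition: for no (t,g) with cut(t,g) does stitched(t,g) hold.
Restrictor pairs — does the scope hold? (t1,g8):fails  (t2,g1):fails  (t2,g2):fails  (t3,g1):fails  (t5,g7):fails  (t6,g3):fails  (t7,g5):fails  (t7,g7):holds  (t7,g8):holds
Scope holds for 2 pair(s), so the sentence is false.

False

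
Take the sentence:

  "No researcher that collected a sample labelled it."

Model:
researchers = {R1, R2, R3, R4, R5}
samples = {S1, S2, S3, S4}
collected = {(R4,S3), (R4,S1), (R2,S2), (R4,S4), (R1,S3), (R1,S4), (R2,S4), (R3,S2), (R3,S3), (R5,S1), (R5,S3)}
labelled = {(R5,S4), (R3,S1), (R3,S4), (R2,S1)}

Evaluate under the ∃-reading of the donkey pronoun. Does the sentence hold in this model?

True

"it" takes "a sample" as antecedent — a donkey pronoun bound across the clause boundary.
Truth condition: for no (r,s) with collected(r,s) does labelled(r,s) hold.
Restrictor pairs — does the scope hold? (R1,S3):fails  (R1,S4):fails  (R2,S2):fails  (R2,S4):fails  (R3,S2):fails  (R3,S3):fails  (R4,S1):fails  (R4,S3):fails  (R4,S4):fails  (R5,S1):fails  (R5,S3):fails
Scope holds for no restrictor pair, so the sentence is true.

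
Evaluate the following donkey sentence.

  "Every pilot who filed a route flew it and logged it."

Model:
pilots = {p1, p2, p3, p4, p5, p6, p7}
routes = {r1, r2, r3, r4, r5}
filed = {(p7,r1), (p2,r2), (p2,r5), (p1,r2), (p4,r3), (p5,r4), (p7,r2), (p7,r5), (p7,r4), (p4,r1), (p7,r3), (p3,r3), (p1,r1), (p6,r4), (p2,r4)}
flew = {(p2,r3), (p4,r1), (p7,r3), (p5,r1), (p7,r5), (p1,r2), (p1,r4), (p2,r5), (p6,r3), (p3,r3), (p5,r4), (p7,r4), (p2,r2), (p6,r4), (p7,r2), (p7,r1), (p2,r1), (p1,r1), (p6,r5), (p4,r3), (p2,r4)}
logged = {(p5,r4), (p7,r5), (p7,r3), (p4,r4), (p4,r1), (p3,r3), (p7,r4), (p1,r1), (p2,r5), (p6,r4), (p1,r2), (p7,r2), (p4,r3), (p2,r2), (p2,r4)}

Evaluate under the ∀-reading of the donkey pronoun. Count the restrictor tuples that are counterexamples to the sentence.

"it" takes "a route" as antecedent — a donkey pronoun bound across the clause boundary.
Strong reading: for every (p,r) with filed(p,r), flew(p,r) ∧ logged(p,r).
Restrictor pairs: (p1,r1) ✓  (p1,r2) ✓  (p2,r2) ✓  (p2,r4) ✓  (p2,r5) ✓  (p3,r3) ✓  (p4,r1) ✓  (p4,r3) ✓  (p5,r4) ✓  (p6,r4) ✓  (p7,r1) ✗  (p7,r2) ✓  (p7,r3) ✓  (p7,r4) ✓  (p7,r5) ✓
Counterexamples (restrictor pairs failing the scope): 1.

1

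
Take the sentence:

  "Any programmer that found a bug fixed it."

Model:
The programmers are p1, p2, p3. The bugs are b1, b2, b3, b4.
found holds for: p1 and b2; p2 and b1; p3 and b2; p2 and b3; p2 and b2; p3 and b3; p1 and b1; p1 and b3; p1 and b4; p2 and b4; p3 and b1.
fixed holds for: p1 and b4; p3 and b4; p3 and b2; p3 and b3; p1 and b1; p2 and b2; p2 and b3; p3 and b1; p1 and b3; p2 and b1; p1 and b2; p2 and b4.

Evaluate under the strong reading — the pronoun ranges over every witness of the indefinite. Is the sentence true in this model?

True

"it" takes "a bug" as antecedent — a donkey pronoun bound across the clause boundary.
Strong reading: for every (p,b) with found(p,b), fixed(p,b).
Restrictor pairs: (p1,b1) ✓  (p1,b2) ✓  (p1,b3) ✓  (p1,b4) ✓  (p2,b1) ✓  (p2,b2) ✓  (p2,b3) ✓  (p2,b4) ✓  (p3,b1) ✓  (p3,b2) ✓  (p3,b3) ✓
Every restrictor pair satisfies the scope.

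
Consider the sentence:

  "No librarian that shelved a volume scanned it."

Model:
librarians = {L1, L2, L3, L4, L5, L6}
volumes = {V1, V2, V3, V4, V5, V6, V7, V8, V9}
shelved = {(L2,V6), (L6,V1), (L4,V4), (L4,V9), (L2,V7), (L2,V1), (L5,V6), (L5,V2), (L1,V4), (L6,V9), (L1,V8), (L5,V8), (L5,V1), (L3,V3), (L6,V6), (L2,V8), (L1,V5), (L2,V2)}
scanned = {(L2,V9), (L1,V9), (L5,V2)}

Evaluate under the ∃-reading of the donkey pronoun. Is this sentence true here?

"it" takes "a volume" as antecedent — a donkey pronoun bound across the clause boundary.
Truth condition: for no (l,v) with shelved(l,v) does scanned(l,v) hold.
Restrictor pairs — does the scope hold? (L1,V4):fails  (L1,V5):fails  (L1,V8):fails  (L2,V1):fails  (L2,V2):fails  (L2,V6):fails  (L2,V7):fails  (L2,V8):fails  (L3,V3):fails  (L4,V4):fails  (L4,V9):fails  (L5,V1):fails  (L5,V2):holds  (L5,V6):fails  (L5,V8):fails  (L6,V1):fails  (L6,V6):fails  (L6,V9):fails
Scope holds for 1 pair(s), so the sentence is false.

False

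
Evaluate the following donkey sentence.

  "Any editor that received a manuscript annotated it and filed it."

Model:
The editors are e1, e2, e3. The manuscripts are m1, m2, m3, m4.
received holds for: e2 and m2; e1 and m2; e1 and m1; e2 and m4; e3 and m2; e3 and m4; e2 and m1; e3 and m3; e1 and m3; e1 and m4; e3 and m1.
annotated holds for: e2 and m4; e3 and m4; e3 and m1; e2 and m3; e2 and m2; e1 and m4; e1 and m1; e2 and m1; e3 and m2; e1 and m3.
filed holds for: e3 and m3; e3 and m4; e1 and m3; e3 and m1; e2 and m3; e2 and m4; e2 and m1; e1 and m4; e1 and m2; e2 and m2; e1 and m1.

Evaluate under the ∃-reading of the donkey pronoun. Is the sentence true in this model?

"it" takes "a manuscript" as antecedent — a donkey pronoun bound across the clause boundary.
Weak reading: every editor e with some received-manuscript has at least one received-manuscript m such that annotated(e,m) ∧ filed(e,m).
Per editor: e1:✓  e2:✓  e3:✓
Every editor in the restrictor has a witness.

True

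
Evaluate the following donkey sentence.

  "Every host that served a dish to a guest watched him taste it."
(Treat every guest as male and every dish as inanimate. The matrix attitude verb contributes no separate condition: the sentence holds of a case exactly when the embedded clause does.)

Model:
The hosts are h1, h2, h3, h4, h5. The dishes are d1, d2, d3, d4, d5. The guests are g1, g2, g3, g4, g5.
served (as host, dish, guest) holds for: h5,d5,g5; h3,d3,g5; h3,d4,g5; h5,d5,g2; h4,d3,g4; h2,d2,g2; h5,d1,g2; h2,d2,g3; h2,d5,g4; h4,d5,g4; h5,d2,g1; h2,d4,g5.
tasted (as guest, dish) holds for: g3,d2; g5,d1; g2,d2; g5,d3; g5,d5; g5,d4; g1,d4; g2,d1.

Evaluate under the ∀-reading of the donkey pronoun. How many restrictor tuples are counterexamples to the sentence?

5

"him" takes "a guest" as antecedent and "it" takes "a dish"; both are donkey pronouns co-varying with the restrictor.
Strong reading: for every (h,d,g) with served(h,d,g), tasted(g,d).
Restrictor triples: (h2,d2,g2)→tasted(g2,d2) ✓  (h2,d2,g3)→tasted(g3,d2) ✓  (h2,d4,g5)→tasted(g5,d4) ✓  (h2,d5,g4)→tasted(g4,d5) ✗  (h3,d3,g5)→tasted(g5,d3) ✓  (h3,d4,g5)→tasted(g5,d4) ✓  (h4,d3,g4)→tasted(g4,d3) ✗  (h4,d5,g4)→tasted(g4,d5) ✗  (h5,d1,g2)→tasted(g2,d1) ✓  (h5,d2,g1)→tasted(g1,d2) ✗  (h5,d5,g2)→tasted(g2,d5) ✗  (h5,d5,g5)→tasted(g5,d5) ✓
Counterexamples (restrictor triples failing the scope): 5.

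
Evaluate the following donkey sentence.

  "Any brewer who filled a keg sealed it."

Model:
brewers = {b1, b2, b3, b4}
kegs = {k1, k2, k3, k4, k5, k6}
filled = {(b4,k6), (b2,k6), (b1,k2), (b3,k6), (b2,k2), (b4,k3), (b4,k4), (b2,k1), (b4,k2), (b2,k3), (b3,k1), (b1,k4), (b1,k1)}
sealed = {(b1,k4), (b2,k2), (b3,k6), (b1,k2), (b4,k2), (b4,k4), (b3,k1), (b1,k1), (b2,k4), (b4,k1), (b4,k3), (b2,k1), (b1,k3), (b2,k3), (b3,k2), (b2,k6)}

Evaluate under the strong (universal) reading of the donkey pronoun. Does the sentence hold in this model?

False

"it" takes "a keg" as antecedent — a donkey pronoun bound across the clause boundary.
Strong reading: for every (b,k) with filled(b,k), sealed(b,k).
Restrictor pairs: (b1,k1) ✓  (b1,k2) ✓  (b1,k4) ✓  (b2,k1) ✓  (b2,k2) ✓  (b2,k3) ✓  (b2,k6) ✓  (b3,k1) ✓  (b3,k6) ✓  (b4,k2) ✓  (b4,k3) ✓  (b4,k4) ✓  (b4,k6) ✗
Counterexample: (b4,k6) is in filled but fails the scope.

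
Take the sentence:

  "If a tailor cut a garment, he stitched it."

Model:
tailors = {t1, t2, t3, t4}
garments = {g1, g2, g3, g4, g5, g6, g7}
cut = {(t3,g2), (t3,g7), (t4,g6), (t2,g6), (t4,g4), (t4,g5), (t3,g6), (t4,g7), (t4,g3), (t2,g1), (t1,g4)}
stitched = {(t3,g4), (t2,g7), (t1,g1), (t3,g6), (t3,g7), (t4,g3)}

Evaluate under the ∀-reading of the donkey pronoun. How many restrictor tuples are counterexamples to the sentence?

8

"it" takes "a garment" as antecedent — a donkey pronoun bound across the clause boundary.
Strong reading: for every (t,g) with cut(t,g), stitched(t,g).
Restrictor pairs: (t1,g4) ✗  (t2,g1) ✗  (t2,g6) ✗  (t3,g2) ✗  (t3,g6) ✓  (t3,g7) ✓  (t4,g3) ✓  (t4,g4) ✗  (t4,g5) ✗  (t4,g6) ✗  (t4,g7) ✗
Counterexamples (restrictor pairs failing the scope): 8.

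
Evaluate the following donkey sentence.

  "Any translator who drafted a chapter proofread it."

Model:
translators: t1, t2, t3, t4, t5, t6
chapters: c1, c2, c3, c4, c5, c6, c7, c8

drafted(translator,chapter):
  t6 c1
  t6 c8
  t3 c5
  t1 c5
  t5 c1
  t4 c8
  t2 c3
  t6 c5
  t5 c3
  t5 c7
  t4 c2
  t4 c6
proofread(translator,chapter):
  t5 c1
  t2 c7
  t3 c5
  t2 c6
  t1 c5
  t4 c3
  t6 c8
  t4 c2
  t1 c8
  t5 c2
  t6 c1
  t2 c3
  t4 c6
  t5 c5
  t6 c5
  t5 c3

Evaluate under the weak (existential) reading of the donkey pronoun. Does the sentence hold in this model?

"it" takes "a chapter" as antecedent — a donkey pronoun bound across the clause boundary.
Weak reading: every translator t with some drafted-chapter has at least one drafted-chapter c such that proofread(t,c).
Per translator: t1:✓  t2:✓  t3:✓  t4:✓  t5:✓  t6:✓
Every translator in the restrictor has a witness.

True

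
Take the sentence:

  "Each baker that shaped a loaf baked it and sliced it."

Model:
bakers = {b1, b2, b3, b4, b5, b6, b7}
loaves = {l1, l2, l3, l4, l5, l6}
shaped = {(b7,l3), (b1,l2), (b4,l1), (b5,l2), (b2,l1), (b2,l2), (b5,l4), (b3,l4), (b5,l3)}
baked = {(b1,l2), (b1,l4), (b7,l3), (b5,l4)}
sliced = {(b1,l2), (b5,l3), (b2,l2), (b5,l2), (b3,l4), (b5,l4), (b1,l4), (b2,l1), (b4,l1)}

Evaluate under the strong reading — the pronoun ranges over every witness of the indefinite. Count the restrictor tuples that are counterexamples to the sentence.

7

"it" takes "a loaf" as antecedent — a donkey pronoun bound across the clause boundary.
Strong reading: for every (b,l) with shaped(b,l), baked(b,l) ∧ sliced(b,l).
Restrictor pairs: (b1,l2) ✓  (b2,l1) ✗  (b2,l2) ✗  (b3,l4) ✗  (b4,l1) ✗  (b5,l2) ✗  (b5,l3) ✗  (b5,l4) ✓  (b7,l3) ✗
Counterexamples (restrictor pairs failing the scope): 7.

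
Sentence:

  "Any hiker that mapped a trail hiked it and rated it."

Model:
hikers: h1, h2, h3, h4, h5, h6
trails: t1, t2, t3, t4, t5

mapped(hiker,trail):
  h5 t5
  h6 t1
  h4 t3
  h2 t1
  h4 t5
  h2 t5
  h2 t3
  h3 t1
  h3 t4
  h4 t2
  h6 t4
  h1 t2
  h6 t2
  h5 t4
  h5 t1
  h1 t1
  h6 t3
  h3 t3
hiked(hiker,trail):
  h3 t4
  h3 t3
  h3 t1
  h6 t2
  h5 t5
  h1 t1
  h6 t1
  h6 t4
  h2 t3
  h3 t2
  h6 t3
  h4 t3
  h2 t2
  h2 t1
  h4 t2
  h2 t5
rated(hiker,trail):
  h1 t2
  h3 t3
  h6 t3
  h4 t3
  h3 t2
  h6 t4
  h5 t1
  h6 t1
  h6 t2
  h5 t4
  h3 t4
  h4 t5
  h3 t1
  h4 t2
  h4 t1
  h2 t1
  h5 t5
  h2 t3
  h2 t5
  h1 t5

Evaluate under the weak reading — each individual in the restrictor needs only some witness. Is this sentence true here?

"it" takes "a trail" as antecedent — a donkey pronoun bound across the clause boundary.
Weak reading: every hiker h with some mapped-trail has at least one mapped-trail t such that hiked(h,t) ∧ rated(h,t).
Per hiker: h1:✗  h2:✓  h3:✓  h4:✓  h5:✓  h6:✓
h1 has no witness among its mapped-trails.

False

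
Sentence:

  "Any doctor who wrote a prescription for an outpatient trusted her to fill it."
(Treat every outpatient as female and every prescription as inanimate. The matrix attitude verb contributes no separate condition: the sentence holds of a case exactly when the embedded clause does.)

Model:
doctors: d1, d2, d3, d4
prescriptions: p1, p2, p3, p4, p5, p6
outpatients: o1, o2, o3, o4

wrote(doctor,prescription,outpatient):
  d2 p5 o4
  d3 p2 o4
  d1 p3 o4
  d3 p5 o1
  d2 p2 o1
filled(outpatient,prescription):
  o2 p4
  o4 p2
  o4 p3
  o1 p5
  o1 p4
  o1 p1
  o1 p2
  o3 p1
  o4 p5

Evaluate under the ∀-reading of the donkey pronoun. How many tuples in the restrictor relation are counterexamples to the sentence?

"her" takes "an outpatient" as antecedent and "it" takes "a prescription"; both are donkey pronouns co-varying with the restrictor.
Strong reading: for every (d,p,o) with wrote(d,p,o), filled(o,p).
Restrictor triples: (d1,p3,o4)→filled(o4,p3) ✓  (d2,p2,o1)→filled(o1,p2) ✓  (d2,p5,o4)→filled(o4,p5) ✓  (d3,p2,o4)→filled(o4,p2) ✓  (d3,p5,o1)→filled(o1,p5) ✓
Counterexamples (restrictor triples failing the scope): 0.

0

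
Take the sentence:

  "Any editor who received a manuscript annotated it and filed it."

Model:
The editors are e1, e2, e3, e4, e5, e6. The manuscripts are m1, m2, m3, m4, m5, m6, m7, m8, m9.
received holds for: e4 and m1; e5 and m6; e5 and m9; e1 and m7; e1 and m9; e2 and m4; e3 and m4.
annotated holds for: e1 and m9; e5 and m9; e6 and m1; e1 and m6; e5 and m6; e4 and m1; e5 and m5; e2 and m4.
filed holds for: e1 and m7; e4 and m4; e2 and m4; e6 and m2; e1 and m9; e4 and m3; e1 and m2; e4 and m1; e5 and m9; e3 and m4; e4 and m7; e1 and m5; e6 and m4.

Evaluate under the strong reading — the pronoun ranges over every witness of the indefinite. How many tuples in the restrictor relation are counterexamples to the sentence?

"it" takes "a manuscript" as antecedent — a donkey pronoun bound across the clause boundary.
Strong reading: for every (e,m) with received(e,m), annotated(e,m) ∧ filed(e,m).
Restrictor pairs: (e1,m7) ✗  (e1,m9) ✓  (e2,m4) ✓  (e3,m4) ✗  (e4,m1) ✓  (e5,m6) ✗  (e5,m9) ✓
Counterexamples (restrictor pairs failing the scope): 3.

3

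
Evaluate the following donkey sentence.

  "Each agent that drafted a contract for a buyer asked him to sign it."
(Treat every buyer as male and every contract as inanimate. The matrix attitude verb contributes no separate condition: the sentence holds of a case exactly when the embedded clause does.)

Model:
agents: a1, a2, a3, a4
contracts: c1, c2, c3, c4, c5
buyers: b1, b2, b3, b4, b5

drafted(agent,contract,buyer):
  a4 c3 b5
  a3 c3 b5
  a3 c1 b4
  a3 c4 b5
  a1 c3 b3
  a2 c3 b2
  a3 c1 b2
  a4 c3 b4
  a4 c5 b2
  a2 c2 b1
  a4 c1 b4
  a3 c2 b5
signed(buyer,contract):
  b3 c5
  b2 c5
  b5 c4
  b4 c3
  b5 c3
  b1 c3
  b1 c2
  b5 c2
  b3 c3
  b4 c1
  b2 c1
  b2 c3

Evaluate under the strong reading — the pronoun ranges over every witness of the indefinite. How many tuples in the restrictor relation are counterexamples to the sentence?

0

"him" takes "a buyer" as antecedent and "it" takes "a contract"; both are donkey pronouns co-varying with the restrictor.
Strong reading: for every (a,c,b) with drafted(a,c,b), signed(b,c).
Restrictor triples: (a1,c3,b3)→signed(b3,c3) ✓  (a2,c2,b1)→signed(b1,c2) ✓  (a2,c3,b2)→signed(b2,c3) ✓  (a3,c1,b2)→signed(b2,c1) ✓  (a3,c1,b4)→signed(b4,c1) ✓  (a3,c2,b5)→signed(b5,c2) ✓  (a3,c3,b5)→signed(b5,c3) ✓  (a3,c4,b5)→signed(b5,c4) ✓  (a4,c1,b4)→signed(b4,c1) ✓  (a4,c3,b4)→signed(b4,c3) ✓  (a4,c3,b5)→signed(b5,c3) ✓  (a4,c5,b2)→signed(b2,c5) ✓
Counterexamples (restrictor triples failing the scope): 0.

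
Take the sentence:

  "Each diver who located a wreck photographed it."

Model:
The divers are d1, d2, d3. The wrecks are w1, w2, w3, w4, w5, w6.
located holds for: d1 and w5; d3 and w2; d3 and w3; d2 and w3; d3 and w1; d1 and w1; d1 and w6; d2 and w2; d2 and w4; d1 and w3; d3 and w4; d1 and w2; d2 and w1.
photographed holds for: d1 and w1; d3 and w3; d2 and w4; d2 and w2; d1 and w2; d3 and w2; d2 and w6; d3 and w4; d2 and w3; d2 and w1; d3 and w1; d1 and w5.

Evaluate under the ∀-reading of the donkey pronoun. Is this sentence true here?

False

"it" takes "a wreck" as antecedent — a donkey pronoun bound across the clause boundary.
Strong reading: for every (d,w) with located(d,w), photographed(d,w).
Restrictor pairs: (d1,w1) ✓  (d1,w2) ✓  (d1,w3) ✗  (d1,w5) ✓  (d1,w6) ✗  (d2,w1) ✓  (d2,w2) ✓  (d2,w3) ✓  (d2,w4) ✓  (d3,w1) ✓  (d3,w2) ✓  (d3,w3) ✓  (d3,w4) ✓
Counterexample: (d1,w3) is in located but fails the scope.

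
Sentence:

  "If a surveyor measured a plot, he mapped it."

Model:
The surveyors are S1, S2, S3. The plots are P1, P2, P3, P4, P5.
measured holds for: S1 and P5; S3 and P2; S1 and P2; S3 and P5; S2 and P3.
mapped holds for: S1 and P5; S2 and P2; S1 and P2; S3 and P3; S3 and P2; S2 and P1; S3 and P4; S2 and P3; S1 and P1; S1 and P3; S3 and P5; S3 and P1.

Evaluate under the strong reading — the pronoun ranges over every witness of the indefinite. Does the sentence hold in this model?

True

"it" takes "a plot" as antecedent — a donkey pronoun bound across the clause boundary.
Strong reading: for every (s,p) with measured(s,p), mapped(s,p).
Restrictor pairs: (S1,P2) ✓  (S1,P5) ✓  (S2,P3) ✓  (S3,P2) ✓  (S3,P5) ✓
Every restrictor pair satisfies the scope.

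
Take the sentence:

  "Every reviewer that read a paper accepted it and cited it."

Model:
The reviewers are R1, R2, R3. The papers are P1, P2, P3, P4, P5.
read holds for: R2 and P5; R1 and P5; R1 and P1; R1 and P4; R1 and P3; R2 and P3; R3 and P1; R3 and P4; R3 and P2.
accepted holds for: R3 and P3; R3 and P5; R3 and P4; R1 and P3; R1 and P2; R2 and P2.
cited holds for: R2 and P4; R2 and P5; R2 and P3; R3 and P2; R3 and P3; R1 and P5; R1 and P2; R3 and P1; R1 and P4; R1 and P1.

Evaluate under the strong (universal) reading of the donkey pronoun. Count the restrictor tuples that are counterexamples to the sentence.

"it" takes "a paper" as antecedent — a donkey pronoun bound across the clause boundary.
Strong reading: for every (r,p) with read(r,p), accepted(r,p) ∧ cited(r,p).
Restrictor pairs: (R1,P1) ✗  (R1,P3) ✗  (R1,P4) ✗  (R1,P5) ✗  (R2,P3) ✗  (R2,P5) ✗  (R3,P1) ✗  (R3,P2) ✗  (R3,P4) ✗
Counterexamples (restrictor pairs failing the scope): 9.

9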